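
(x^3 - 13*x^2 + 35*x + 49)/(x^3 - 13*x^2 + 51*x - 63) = (x^2 - 6*x - 7)/(x^2 - 6*x + 9)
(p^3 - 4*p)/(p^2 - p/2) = 2*(p^2 - 4)/(2*p - 1)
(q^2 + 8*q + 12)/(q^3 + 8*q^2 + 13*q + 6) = (q + 2)/(q^2 + 2*q + 1)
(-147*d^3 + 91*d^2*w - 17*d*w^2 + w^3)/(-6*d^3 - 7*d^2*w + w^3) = (49*d^2 - 14*d*w + w^2)/(2*d^2 + 3*d*w + w^2)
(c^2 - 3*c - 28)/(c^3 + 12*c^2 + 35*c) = (c^2 - 3*c - 28)/(c*(c^2 + 12*c + 35))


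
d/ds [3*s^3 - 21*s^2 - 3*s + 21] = 9*s^2 - 42*s - 3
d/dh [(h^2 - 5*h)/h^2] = 5/h^2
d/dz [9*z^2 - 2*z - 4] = 18*z - 2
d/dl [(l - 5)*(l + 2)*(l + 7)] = 3*l^2 + 8*l - 31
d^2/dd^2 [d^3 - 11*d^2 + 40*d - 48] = 6*d - 22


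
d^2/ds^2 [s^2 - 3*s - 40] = 2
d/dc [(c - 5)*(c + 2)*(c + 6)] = 3*c^2 + 6*c - 28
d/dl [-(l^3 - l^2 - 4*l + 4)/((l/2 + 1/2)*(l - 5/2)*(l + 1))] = 4*(-l^3 + l^2 + 34*l - 52)/(4*l^5 - 8*l^4 - 23*l^3 + 19*l^2 + 55*l + 25)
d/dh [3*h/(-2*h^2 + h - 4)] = 6*(h^2 - 2)/(4*h^4 - 4*h^3 + 17*h^2 - 8*h + 16)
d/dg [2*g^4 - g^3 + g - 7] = 8*g^3 - 3*g^2 + 1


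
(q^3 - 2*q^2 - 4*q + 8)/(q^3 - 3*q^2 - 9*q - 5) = (-q^3 + 2*q^2 + 4*q - 8)/(-q^3 + 3*q^2 + 9*q + 5)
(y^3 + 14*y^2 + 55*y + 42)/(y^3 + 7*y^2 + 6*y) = (y + 7)/y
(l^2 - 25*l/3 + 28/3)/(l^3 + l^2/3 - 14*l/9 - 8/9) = 3*(l - 7)/(3*l^2 + 5*l + 2)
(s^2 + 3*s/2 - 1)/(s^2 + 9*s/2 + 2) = (2*s^2 + 3*s - 2)/(2*s^2 + 9*s + 4)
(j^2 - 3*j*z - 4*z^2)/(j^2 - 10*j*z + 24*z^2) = (-j - z)/(-j + 6*z)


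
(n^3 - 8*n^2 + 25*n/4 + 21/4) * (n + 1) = n^4 - 7*n^3 - 7*n^2/4 + 23*n/2 + 21/4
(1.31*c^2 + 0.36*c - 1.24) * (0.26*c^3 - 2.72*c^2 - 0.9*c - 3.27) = 0.3406*c^5 - 3.4696*c^4 - 2.4806*c^3 - 1.2349*c^2 - 0.0611999999999999*c + 4.0548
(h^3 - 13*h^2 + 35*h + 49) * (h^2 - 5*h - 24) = h^5 - 18*h^4 + 76*h^3 + 186*h^2 - 1085*h - 1176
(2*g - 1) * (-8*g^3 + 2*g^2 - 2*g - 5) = -16*g^4 + 12*g^3 - 6*g^2 - 8*g + 5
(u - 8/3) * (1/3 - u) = -u^2 + 3*u - 8/9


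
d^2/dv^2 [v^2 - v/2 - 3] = 2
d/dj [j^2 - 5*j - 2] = 2*j - 5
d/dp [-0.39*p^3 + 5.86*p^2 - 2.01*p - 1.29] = -1.17*p^2 + 11.72*p - 2.01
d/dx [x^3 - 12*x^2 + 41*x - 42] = 3*x^2 - 24*x + 41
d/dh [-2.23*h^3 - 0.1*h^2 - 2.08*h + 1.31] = -6.69*h^2 - 0.2*h - 2.08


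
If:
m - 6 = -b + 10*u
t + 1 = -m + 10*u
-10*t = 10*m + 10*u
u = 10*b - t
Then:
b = -76/99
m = 760/99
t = -769/99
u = 1/11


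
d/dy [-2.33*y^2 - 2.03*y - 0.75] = -4.66*y - 2.03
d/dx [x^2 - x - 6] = 2*x - 1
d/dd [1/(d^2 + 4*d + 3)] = 2*(-d - 2)/(d^2 + 4*d + 3)^2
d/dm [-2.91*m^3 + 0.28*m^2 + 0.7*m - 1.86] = -8.73*m^2 + 0.56*m + 0.7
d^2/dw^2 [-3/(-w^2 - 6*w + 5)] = 6*(-w^2 - 6*w + 4*(w + 3)^2 + 5)/(w^2 + 6*w - 5)^3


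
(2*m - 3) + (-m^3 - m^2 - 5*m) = -m^3 - m^2 - 3*m - 3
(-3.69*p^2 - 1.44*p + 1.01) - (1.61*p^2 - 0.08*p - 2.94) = -5.3*p^2 - 1.36*p + 3.95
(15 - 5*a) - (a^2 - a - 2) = -a^2 - 4*a + 17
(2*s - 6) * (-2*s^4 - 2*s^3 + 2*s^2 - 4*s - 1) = -4*s^5 + 8*s^4 + 16*s^3 - 20*s^2 + 22*s + 6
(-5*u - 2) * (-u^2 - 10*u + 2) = 5*u^3 + 52*u^2 + 10*u - 4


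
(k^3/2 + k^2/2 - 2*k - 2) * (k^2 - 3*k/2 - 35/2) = k^5/2 - k^4/4 - 23*k^3/2 - 31*k^2/4 + 38*k + 35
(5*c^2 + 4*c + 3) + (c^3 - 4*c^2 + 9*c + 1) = c^3 + c^2 + 13*c + 4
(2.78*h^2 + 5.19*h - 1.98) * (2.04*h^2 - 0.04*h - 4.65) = 5.6712*h^4 + 10.4764*h^3 - 17.1738*h^2 - 24.0543*h + 9.207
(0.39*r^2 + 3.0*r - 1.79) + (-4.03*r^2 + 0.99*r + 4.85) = -3.64*r^2 + 3.99*r + 3.06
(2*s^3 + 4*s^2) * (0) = 0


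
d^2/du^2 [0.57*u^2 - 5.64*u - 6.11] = 1.14000000000000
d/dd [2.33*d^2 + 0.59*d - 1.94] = 4.66*d + 0.59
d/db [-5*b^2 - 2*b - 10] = -10*b - 2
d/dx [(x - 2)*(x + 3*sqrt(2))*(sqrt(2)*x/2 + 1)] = 3*sqrt(2)*x^2/2 - 2*sqrt(2)*x + 8*x - 8 + 3*sqrt(2)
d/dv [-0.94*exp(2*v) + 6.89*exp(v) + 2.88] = (6.89 - 1.88*exp(v))*exp(v)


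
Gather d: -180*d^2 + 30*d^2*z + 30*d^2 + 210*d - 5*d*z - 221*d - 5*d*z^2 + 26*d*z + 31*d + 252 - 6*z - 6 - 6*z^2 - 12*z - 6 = d^2*(30*z - 150) + d*(-5*z^2 + 21*z + 20) - 6*z^2 - 18*z + 240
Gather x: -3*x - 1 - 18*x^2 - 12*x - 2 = -18*x^2 - 15*x - 3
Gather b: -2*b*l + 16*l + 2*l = -2*b*l + 18*l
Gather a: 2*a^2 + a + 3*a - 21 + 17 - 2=2*a^2 + 4*a - 6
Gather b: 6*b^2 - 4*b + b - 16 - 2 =6*b^2 - 3*b - 18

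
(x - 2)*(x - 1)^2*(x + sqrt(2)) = x^4 - 4*x^3 + sqrt(2)*x^3 - 4*sqrt(2)*x^2 + 5*x^2 - 2*x + 5*sqrt(2)*x - 2*sqrt(2)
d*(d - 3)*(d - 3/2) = d^3 - 9*d^2/2 + 9*d/2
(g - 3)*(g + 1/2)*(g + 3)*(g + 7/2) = g^4 + 4*g^3 - 29*g^2/4 - 36*g - 63/4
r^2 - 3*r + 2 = (r - 2)*(r - 1)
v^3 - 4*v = v*(v - 2)*(v + 2)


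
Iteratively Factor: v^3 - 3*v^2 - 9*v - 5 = (v + 1)*(v^2 - 4*v - 5) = (v + 1)^2*(v - 5)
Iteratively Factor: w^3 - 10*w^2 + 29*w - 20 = (w - 1)*(w^2 - 9*w + 20) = (w - 4)*(w - 1)*(w - 5)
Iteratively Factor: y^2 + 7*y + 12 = (y + 4)*(y + 3)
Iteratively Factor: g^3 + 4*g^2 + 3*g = (g)*(g^2 + 4*g + 3) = g*(g + 3)*(g + 1)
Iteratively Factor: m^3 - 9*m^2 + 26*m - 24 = (m - 3)*(m^2 - 6*m + 8) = (m - 3)*(m - 2)*(m - 4)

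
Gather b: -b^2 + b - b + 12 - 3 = 9 - b^2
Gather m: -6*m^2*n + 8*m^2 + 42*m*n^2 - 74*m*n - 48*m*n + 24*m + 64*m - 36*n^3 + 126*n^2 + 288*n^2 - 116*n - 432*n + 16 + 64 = m^2*(8 - 6*n) + m*(42*n^2 - 122*n + 88) - 36*n^3 + 414*n^2 - 548*n + 80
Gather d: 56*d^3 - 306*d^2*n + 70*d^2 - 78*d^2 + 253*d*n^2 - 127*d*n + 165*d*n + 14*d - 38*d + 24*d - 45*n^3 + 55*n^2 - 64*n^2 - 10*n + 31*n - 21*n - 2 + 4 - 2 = 56*d^3 + d^2*(-306*n - 8) + d*(253*n^2 + 38*n) - 45*n^3 - 9*n^2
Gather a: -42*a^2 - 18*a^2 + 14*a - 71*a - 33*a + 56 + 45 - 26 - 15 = -60*a^2 - 90*a + 60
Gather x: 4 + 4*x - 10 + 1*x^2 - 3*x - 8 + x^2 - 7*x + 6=2*x^2 - 6*x - 8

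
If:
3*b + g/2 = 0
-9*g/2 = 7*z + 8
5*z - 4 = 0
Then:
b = 68/135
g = -136/45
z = 4/5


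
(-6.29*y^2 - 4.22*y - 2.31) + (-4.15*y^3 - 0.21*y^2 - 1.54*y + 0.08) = -4.15*y^3 - 6.5*y^2 - 5.76*y - 2.23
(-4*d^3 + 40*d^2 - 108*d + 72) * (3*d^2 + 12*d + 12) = -12*d^5 + 72*d^4 + 108*d^3 - 600*d^2 - 432*d + 864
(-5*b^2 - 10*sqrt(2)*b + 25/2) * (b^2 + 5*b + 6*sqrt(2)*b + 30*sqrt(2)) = -5*b^4 - 40*sqrt(2)*b^3 - 25*b^3 - 200*sqrt(2)*b^2 - 215*b^2/2 - 1075*b/2 + 75*sqrt(2)*b + 375*sqrt(2)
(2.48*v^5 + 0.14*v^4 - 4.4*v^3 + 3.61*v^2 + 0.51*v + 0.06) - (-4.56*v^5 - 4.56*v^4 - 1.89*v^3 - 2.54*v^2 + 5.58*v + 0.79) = 7.04*v^5 + 4.7*v^4 - 2.51*v^3 + 6.15*v^2 - 5.07*v - 0.73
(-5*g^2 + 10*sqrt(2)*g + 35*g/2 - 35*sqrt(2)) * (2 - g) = 5*g^3 - 55*g^2/2 - 10*sqrt(2)*g^2 + 35*g + 55*sqrt(2)*g - 70*sqrt(2)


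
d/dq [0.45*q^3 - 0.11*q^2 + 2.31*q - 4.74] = 1.35*q^2 - 0.22*q + 2.31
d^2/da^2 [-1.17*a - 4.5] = 0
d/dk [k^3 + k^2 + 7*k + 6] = 3*k^2 + 2*k + 7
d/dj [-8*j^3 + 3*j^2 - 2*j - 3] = -24*j^2 + 6*j - 2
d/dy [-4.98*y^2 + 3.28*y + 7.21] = 3.28 - 9.96*y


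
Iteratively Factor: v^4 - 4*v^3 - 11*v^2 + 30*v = (v + 3)*(v^3 - 7*v^2 + 10*v) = (v - 2)*(v + 3)*(v^2 - 5*v) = (v - 5)*(v - 2)*(v + 3)*(v)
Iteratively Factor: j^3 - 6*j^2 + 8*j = (j - 4)*(j^2 - 2*j) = (j - 4)*(j - 2)*(j)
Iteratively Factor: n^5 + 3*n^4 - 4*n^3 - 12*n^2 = (n)*(n^4 + 3*n^3 - 4*n^2 - 12*n) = n^2*(n^3 + 3*n^2 - 4*n - 12) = n^2*(n + 3)*(n^2 - 4) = n^2*(n + 2)*(n + 3)*(n - 2)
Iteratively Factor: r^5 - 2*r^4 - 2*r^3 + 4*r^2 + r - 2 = (r - 1)*(r^4 - r^3 - 3*r^2 + r + 2) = (r - 1)*(r + 1)*(r^3 - 2*r^2 - r + 2) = (r - 2)*(r - 1)*(r + 1)*(r^2 - 1) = (r - 2)*(r - 1)*(r + 1)^2*(r - 1)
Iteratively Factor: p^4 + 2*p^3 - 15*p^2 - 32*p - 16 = (p + 4)*(p^3 - 2*p^2 - 7*p - 4) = (p + 1)*(p + 4)*(p^2 - 3*p - 4) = (p + 1)^2*(p + 4)*(p - 4)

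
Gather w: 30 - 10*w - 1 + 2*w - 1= 28 - 8*w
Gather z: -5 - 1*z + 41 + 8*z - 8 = 7*z + 28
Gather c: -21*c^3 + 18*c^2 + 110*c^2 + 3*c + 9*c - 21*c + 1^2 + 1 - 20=-21*c^3 + 128*c^2 - 9*c - 18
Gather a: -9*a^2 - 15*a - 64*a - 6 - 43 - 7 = -9*a^2 - 79*a - 56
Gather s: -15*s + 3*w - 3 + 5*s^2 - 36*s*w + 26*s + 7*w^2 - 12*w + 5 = 5*s^2 + s*(11 - 36*w) + 7*w^2 - 9*w + 2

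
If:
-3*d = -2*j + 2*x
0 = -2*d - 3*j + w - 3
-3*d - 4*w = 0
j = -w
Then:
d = -3/5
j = -9/20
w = 9/20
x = 9/20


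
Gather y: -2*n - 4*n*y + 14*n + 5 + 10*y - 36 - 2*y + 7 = 12*n + y*(8 - 4*n) - 24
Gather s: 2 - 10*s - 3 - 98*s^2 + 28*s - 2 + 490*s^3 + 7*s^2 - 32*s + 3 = 490*s^3 - 91*s^2 - 14*s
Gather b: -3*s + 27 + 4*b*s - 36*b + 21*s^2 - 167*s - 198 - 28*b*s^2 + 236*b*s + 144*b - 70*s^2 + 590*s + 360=b*(-28*s^2 + 240*s + 108) - 49*s^2 + 420*s + 189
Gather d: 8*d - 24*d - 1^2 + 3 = 2 - 16*d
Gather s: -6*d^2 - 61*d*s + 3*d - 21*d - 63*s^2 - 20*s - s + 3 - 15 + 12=-6*d^2 - 18*d - 63*s^2 + s*(-61*d - 21)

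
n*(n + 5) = n^2 + 5*n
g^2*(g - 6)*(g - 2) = g^4 - 8*g^3 + 12*g^2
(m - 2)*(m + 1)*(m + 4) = m^3 + 3*m^2 - 6*m - 8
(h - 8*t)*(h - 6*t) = h^2 - 14*h*t + 48*t^2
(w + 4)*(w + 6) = w^2 + 10*w + 24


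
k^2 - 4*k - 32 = (k - 8)*(k + 4)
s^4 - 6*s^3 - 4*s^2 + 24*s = s*(s - 6)*(s - 2)*(s + 2)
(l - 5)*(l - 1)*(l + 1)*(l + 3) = l^4 - 2*l^3 - 16*l^2 + 2*l + 15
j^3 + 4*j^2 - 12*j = j*(j - 2)*(j + 6)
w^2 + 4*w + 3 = (w + 1)*(w + 3)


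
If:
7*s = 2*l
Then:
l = 7*s/2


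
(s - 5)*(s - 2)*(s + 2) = s^3 - 5*s^2 - 4*s + 20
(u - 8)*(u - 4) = u^2 - 12*u + 32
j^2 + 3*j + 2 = (j + 1)*(j + 2)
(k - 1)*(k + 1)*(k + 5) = k^3 + 5*k^2 - k - 5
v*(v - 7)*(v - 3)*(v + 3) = v^4 - 7*v^3 - 9*v^2 + 63*v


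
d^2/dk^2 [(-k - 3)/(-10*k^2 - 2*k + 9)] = 4*(2*(k + 3)*(10*k + 1)^2 - (15*k + 16)*(10*k^2 + 2*k - 9))/(10*k^2 + 2*k - 9)^3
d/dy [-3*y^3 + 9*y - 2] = 9 - 9*y^2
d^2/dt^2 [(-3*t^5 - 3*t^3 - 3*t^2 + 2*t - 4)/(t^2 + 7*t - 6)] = 2*(-9*t^7 - 168*t^6 - 720*t^5 + 1890*t^4 - 1222*t^3 + 312*t^2 - 372*t - 244)/(t^6 + 21*t^5 + 129*t^4 + 91*t^3 - 774*t^2 + 756*t - 216)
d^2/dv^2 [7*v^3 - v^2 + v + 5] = 42*v - 2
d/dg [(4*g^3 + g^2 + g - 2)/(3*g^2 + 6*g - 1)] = (12*g^4 + 48*g^3 - 9*g^2 + 10*g + 11)/(9*g^4 + 36*g^3 + 30*g^2 - 12*g + 1)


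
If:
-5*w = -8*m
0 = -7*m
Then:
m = 0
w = 0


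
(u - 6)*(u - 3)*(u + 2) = u^3 - 7*u^2 + 36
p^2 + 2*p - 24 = (p - 4)*(p + 6)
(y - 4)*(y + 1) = y^2 - 3*y - 4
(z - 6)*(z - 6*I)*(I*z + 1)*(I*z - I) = -z^4 + 7*z^3 + 7*I*z^3 - 49*I*z^2 - 42*z + 42*I*z + 36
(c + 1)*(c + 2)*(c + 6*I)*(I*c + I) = I*c^4 - 6*c^3 + 4*I*c^3 - 24*c^2 + 5*I*c^2 - 30*c + 2*I*c - 12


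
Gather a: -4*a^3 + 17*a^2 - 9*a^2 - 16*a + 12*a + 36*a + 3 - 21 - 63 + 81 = -4*a^3 + 8*a^2 + 32*a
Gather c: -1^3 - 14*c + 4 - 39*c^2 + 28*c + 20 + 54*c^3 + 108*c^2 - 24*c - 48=54*c^3 + 69*c^2 - 10*c - 25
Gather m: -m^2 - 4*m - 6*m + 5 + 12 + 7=-m^2 - 10*m + 24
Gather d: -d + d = 0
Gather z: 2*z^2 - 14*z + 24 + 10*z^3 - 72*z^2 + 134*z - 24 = 10*z^3 - 70*z^2 + 120*z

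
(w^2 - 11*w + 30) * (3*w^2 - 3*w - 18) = 3*w^4 - 36*w^3 + 105*w^2 + 108*w - 540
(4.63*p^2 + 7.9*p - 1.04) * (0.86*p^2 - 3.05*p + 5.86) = 3.9818*p^4 - 7.3275*p^3 + 2.1424*p^2 + 49.466*p - 6.0944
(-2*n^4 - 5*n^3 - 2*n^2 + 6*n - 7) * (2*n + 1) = -4*n^5 - 12*n^4 - 9*n^3 + 10*n^2 - 8*n - 7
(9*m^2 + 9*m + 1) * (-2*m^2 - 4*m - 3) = -18*m^4 - 54*m^3 - 65*m^2 - 31*m - 3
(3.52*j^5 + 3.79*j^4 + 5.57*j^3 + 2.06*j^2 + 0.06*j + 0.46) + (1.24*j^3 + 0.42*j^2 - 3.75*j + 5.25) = 3.52*j^5 + 3.79*j^4 + 6.81*j^3 + 2.48*j^2 - 3.69*j + 5.71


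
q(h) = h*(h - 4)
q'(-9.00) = -22.00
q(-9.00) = 117.00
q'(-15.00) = -34.00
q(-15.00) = 285.00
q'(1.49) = -1.02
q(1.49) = -3.74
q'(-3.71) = -11.42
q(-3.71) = 28.60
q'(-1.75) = -7.50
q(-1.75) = 10.06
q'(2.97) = 1.94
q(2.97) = -3.06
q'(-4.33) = -12.66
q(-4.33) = 36.07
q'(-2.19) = -8.38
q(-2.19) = 13.56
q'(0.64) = -2.72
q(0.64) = -2.15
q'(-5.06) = -14.12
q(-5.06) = 45.84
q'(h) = 2*h - 4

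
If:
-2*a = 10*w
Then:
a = -5*w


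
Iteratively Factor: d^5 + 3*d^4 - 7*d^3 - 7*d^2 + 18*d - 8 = (d - 1)*(d^4 + 4*d^3 - 3*d^2 - 10*d + 8) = (d - 1)*(d + 2)*(d^3 + 2*d^2 - 7*d + 4) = (d - 1)^2*(d + 2)*(d^2 + 3*d - 4) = (d - 1)^2*(d + 2)*(d + 4)*(d - 1)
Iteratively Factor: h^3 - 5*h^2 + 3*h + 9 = (h - 3)*(h^2 - 2*h - 3) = (h - 3)*(h + 1)*(h - 3)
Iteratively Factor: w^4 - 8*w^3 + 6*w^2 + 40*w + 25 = (w + 1)*(w^3 - 9*w^2 + 15*w + 25) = (w - 5)*(w + 1)*(w^2 - 4*w - 5) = (w - 5)*(w + 1)^2*(w - 5)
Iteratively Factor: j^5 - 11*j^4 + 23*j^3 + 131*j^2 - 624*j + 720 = (j - 3)*(j^4 - 8*j^3 - j^2 + 128*j - 240) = (j - 3)*(j + 4)*(j^3 - 12*j^2 + 47*j - 60) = (j - 4)*(j - 3)*(j + 4)*(j^2 - 8*j + 15) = (j - 5)*(j - 4)*(j - 3)*(j + 4)*(j - 3)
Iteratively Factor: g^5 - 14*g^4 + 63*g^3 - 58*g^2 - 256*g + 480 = (g - 3)*(g^4 - 11*g^3 + 30*g^2 + 32*g - 160) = (g - 4)*(g - 3)*(g^3 - 7*g^2 + 2*g + 40) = (g - 4)^2*(g - 3)*(g^2 - 3*g - 10) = (g - 5)*(g - 4)^2*(g - 3)*(g + 2)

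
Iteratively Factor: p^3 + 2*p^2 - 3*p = (p)*(p^2 + 2*p - 3) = p*(p - 1)*(p + 3)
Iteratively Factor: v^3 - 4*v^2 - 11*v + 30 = (v + 3)*(v^2 - 7*v + 10) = (v - 2)*(v + 3)*(v - 5)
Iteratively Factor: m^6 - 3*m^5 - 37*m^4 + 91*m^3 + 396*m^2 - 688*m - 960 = (m + 1)*(m^5 - 4*m^4 - 33*m^3 + 124*m^2 + 272*m - 960) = (m - 4)*(m + 1)*(m^4 - 33*m^2 - 8*m + 240) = (m - 5)*(m - 4)*(m + 1)*(m^3 + 5*m^2 - 8*m - 48) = (m - 5)*(m - 4)*(m - 3)*(m + 1)*(m^2 + 8*m + 16) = (m - 5)*(m - 4)*(m - 3)*(m + 1)*(m + 4)*(m + 4)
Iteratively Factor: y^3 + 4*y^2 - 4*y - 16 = (y + 2)*(y^2 + 2*y - 8) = (y - 2)*(y + 2)*(y + 4)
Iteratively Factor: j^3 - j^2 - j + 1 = (j + 1)*(j^2 - 2*j + 1) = (j - 1)*(j + 1)*(j - 1)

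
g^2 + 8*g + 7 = (g + 1)*(g + 7)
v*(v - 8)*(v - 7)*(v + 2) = v^4 - 13*v^3 + 26*v^2 + 112*v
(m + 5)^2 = m^2 + 10*m + 25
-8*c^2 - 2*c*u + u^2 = (-4*c + u)*(2*c + u)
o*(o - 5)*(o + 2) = o^3 - 3*o^2 - 10*o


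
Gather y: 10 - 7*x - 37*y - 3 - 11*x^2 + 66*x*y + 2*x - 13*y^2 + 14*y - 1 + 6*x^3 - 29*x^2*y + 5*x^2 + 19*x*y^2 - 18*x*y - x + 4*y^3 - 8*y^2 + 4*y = 6*x^3 - 6*x^2 - 6*x + 4*y^3 + y^2*(19*x - 21) + y*(-29*x^2 + 48*x - 19) + 6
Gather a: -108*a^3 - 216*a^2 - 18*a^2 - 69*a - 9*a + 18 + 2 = -108*a^3 - 234*a^2 - 78*a + 20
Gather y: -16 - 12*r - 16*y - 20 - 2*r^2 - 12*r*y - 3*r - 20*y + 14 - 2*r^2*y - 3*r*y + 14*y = -2*r^2 - 15*r + y*(-2*r^2 - 15*r - 22) - 22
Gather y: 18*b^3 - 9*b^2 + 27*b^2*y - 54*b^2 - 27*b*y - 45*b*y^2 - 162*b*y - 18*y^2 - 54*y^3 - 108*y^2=18*b^3 - 63*b^2 - 54*y^3 + y^2*(-45*b - 126) + y*(27*b^2 - 189*b)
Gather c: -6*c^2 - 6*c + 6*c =-6*c^2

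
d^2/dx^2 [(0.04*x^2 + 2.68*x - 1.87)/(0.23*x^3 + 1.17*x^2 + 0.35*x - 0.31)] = (0.004232*x^6 + 0.850632*x^5 + 3.120732*x^4 - 1.13848*x^3 - 13.882212*x^2 + 0.437640000000001*x - 1.2254)/(0.012167*x^9 + 0.185679*x^8 + 1.000086*x^7 + 2.117526*x^6 + 1.021344*x^5 - 0.992832*x^4 - 0.652486*x^3 + 0.223386*x^2 + 0.100905*x - 0.029791)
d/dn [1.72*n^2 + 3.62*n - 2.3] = 3.44*n + 3.62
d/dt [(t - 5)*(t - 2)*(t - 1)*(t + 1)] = 4*t^3 - 21*t^2 + 18*t + 7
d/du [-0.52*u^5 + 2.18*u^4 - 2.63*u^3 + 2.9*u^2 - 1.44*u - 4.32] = -2.6*u^4 + 8.72*u^3 - 7.89*u^2 + 5.8*u - 1.44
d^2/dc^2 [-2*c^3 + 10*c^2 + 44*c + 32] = 20 - 12*c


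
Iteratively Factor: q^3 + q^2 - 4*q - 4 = (q + 2)*(q^2 - q - 2) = (q + 1)*(q + 2)*(q - 2)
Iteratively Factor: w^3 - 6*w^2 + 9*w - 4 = (w - 1)*(w^2 - 5*w + 4) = (w - 1)^2*(w - 4)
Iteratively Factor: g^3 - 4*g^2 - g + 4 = (g - 4)*(g^2 - 1) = (g - 4)*(g - 1)*(g + 1)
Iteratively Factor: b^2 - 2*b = (b)*(b - 2)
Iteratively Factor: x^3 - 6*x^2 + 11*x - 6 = (x - 3)*(x^2 - 3*x + 2) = (x - 3)*(x - 2)*(x - 1)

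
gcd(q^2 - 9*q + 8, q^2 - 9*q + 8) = q^2 - 9*q + 8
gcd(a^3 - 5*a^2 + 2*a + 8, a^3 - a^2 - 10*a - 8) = a^2 - 3*a - 4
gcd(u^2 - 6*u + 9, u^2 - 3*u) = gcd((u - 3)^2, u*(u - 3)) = u - 3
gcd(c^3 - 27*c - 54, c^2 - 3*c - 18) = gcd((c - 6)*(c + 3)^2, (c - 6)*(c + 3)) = c^2 - 3*c - 18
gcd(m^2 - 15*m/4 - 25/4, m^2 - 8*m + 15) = m - 5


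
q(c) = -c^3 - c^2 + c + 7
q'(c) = -3*c^2 - 2*c + 1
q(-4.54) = 75.43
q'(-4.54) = -51.75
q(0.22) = 7.16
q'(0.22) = 0.41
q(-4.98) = 100.73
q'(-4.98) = -63.44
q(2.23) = -6.83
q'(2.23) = -18.38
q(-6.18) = 198.66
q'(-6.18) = -101.22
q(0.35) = 7.18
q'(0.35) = -0.07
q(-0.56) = 6.30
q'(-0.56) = 1.18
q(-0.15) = 6.83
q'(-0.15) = 1.23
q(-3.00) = 22.00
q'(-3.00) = -20.00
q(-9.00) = 646.00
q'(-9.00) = -224.00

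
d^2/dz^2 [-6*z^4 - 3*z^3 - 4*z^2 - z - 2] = -72*z^2 - 18*z - 8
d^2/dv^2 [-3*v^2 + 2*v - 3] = -6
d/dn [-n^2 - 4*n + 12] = -2*n - 4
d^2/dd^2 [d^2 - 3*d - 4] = 2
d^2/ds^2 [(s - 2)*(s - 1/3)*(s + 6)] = 6*s + 22/3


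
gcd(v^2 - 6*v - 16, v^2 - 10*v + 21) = 1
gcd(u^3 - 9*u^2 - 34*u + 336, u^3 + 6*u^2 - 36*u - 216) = u + 6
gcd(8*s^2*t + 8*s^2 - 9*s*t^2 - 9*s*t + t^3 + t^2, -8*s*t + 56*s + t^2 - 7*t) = 8*s - t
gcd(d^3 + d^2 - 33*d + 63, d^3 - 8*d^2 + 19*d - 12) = d - 3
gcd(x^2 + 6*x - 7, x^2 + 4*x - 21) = x + 7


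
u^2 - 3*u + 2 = (u - 2)*(u - 1)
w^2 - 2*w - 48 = (w - 8)*(w + 6)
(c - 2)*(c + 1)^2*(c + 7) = c^4 + 7*c^3 - 3*c^2 - 23*c - 14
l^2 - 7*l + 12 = (l - 4)*(l - 3)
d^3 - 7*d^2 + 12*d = d*(d - 4)*(d - 3)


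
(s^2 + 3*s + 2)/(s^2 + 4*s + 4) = (s + 1)/(s + 2)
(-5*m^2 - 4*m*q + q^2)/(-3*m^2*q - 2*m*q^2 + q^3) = (-5*m + q)/(q*(-3*m + q))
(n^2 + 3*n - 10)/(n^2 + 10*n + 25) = (n - 2)/(n + 5)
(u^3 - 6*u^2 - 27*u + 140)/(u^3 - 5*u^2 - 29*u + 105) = (u - 4)/(u - 3)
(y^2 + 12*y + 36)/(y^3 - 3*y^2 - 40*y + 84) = (y + 6)/(y^2 - 9*y + 14)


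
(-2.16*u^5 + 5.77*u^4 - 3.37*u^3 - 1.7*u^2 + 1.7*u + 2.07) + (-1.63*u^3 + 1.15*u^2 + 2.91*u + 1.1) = -2.16*u^5 + 5.77*u^4 - 5.0*u^3 - 0.55*u^2 + 4.61*u + 3.17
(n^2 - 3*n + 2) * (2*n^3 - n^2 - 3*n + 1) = 2*n^5 - 7*n^4 + 4*n^3 + 8*n^2 - 9*n + 2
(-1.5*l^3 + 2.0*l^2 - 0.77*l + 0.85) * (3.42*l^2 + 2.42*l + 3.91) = -5.13*l^5 + 3.21*l^4 - 3.6584*l^3 + 8.8636*l^2 - 0.9537*l + 3.3235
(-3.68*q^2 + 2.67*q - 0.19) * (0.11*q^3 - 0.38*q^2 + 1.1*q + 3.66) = -0.4048*q^5 + 1.6921*q^4 - 5.0835*q^3 - 10.4596*q^2 + 9.5632*q - 0.6954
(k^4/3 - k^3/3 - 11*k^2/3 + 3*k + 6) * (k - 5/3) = k^5/3 - 8*k^4/9 - 28*k^3/9 + 82*k^2/9 + k - 10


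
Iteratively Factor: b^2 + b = (b + 1)*(b)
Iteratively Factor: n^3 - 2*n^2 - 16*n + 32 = (n - 4)*(n^2 + 2*n - 8) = (n - 4)*(n - 2)*(n + 4)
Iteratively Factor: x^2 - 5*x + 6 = (x - 2)*(x - 3)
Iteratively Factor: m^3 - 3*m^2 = (m)*(m^2 - 3*m) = m^2*(m - 3)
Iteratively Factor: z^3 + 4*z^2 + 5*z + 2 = (z + 1)*(z^2 + 3*z + 2) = (z + 1)^2*(z + 2)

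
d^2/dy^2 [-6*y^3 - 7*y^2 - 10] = -36*y - 14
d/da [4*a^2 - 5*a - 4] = 8*a - 5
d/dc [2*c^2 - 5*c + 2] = 4*c - 5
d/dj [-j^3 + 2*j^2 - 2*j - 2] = -3*j^2 + 4*j - 2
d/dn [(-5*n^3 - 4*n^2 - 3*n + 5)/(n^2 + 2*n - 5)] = 5*(-n^4 - 4*n^3 + 14*n^2 + 6*n + 1)/(n^4 + 4*n^3 - 6*n^2 - 20*n + 25)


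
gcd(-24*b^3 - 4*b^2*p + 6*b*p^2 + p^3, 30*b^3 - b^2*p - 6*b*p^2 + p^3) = 2*b + p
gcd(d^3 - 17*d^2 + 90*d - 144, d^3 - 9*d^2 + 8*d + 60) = d - 6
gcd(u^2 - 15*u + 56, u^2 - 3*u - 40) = u - 8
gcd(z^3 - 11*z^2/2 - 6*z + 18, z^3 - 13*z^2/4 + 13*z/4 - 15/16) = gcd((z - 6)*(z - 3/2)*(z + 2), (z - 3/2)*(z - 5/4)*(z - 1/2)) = z - 3/2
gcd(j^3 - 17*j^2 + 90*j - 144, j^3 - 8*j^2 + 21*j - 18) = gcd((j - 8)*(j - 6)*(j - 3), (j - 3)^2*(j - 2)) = j - 3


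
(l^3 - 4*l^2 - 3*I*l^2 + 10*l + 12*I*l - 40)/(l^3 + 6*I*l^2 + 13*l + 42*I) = (l^2 - l*(4 + 5*I) + 20*I)/(l^2 + 4*I*l + 21)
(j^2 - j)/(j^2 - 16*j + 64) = j*(j - 1)/(j^2 - 16*j + 64)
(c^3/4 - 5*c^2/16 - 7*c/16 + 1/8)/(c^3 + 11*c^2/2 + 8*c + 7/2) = (4*c^2 - 9*c + 2)/(8*(2*c^2 + 9*c + 7))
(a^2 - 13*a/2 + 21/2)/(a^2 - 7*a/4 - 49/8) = 4*(a - 3)/(4*a + 7)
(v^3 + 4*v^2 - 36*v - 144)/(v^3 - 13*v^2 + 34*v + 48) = (v^2 + 10*v + 24)/(v^2 - 7*v - 8)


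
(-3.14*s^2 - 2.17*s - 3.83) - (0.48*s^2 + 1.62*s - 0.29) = -3.62*s^2 - 3.79*s - 3.54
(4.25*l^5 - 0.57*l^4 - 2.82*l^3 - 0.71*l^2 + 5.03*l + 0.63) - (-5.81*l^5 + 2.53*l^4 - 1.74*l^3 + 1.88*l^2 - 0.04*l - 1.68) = 10.06*l^5 - 3.1*l^4 - 1.08*l^3 - 2.59*l^2 + 5.07*l + 2.31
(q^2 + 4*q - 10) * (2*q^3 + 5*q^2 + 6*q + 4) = 2*q^5 + 13*q^4 + 6*q^3 - 22*q^2 - 44*q - 40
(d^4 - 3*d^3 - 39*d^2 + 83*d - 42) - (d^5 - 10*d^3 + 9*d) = -d^5 + d^4 + 7*d^3 - 39*d^2 + 74*d - 42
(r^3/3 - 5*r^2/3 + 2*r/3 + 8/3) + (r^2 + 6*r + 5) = r^3/3 - 2*r^2/3 + 20*r/3 + 23/3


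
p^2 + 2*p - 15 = (p - 3)*(p + 5)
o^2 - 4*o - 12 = (o - 6)*(o + 2)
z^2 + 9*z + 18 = (z + 3)*(z + 6)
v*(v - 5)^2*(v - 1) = v^4 - 11*v^3 + 35*v^2 - 25*v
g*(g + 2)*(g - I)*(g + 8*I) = g^4 + 2*g^3 + 7*I*g^3 + 8*g^2 + 14*I*g^2 + 16*g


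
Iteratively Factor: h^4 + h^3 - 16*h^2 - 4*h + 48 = (h - 3)*(h^3 + 4*h^2 - 4*h - 16) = (h - 3)*(h + 2)*(h^2 + 2*h - 8) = (h - 3)*(h - 2)*(h + 2)*(h + 4)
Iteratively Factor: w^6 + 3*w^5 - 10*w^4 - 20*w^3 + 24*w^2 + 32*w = (w)*(w^5 + 3*w^4 - 10*w^3 - 20*w^2 + 24*w + 32) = w*(w - 2)*(w^4 + 5*w^3 - 20*w - 16) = w*(w - 2)*(w + 2)*(w^3 + 3*w^2 - 6*w - 8) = w*(w - 2)*(w + 2)*(w + 4)*(w^2 - w - 2) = w*(w - 2)*(w + 1)*(w + 2)*(w + 4)*(w - 2)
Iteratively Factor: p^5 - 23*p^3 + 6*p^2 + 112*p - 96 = (p - 4)*(p^4 + 4*p^3 - 7*p^2 - 22*p + 24) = (p - 4)*(p - 1)*(p^3 + 5*p^2 - 2*p - 24) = (p - 4)*(p - 2)*(p - 1)*(p^2 + 7*p + 12) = (p - 4)*(p - 2)*(p - 1)*(p + 4)*(p + 3)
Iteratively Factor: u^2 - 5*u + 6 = (u - 2)*(u - 3)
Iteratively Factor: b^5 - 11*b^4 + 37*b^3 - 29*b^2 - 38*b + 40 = (b - 1)*(b^4 - 10*b^3 + 27*b^2 - 2*b - 40) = (b - 1)*(b + 1)*(b^3 - 11*b^2 + 38*b - 40) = (b - 4)*(b - 1)*(b + 1)*(b^2 - 7*b + 10) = (b - 5)*(b - 4)*(b - 1)*(b + 1)*(b - 2)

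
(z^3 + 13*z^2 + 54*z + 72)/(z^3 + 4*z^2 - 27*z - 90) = (z + 4)/(z - 5)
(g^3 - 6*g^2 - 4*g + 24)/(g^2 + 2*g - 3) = (g^3 - 6*g^2 - 4*g + 24)/(g^2 + 2*g - 3)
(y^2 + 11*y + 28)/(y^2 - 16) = (y + 7)/(y - 4)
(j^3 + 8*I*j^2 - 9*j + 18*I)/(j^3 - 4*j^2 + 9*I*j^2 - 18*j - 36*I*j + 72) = (j - I)/(j - 4)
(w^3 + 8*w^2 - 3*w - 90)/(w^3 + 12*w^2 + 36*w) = (w^2 + 2*w - 15)/(w*(w + 6))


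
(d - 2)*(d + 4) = d^2 + 2*d - 8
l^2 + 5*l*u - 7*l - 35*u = (l - 7)*(l + 5*u)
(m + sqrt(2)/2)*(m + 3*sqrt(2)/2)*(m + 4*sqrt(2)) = m^3 + 6*sqrt(2)*m^2 + 35*m/2 + 6*sqrt(2)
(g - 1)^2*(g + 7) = g^3 + 5*g^2 - 13*g + 7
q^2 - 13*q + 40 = (q - 8)*(q - 5)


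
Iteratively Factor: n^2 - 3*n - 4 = (n - 4)*(n + 1)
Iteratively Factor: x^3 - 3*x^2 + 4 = (x - 2)*(x^2 - x - 2) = (x - 2)*(x + 1)*(x - 2)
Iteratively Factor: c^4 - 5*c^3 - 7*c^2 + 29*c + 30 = (c - 5)*(c^3 - 7*c - 6) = (c - 5)*(c + 2)*(c^2 - 2*c - 3) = (c - 5)*(c - 3)*(c + 2)*(c + 1)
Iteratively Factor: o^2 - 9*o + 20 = (o - 4)*(o - 5)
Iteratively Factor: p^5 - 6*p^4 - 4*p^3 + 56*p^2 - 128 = (p + 2)*(p^4 - 8*p^3 + 12*p^2 + 32*p - 64) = (p + 2)^2*(p^3 - 10*p^2 + 32*p - 32) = (p - 4)*(p + 2)^2*(p^2 - 6*p + 8) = (p - 4)^2*(p + 2)^2*(p - 2)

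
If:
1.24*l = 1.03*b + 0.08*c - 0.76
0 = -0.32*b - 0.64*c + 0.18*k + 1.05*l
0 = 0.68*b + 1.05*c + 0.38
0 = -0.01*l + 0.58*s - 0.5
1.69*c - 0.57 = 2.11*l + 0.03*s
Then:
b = 0.05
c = -0.39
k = 2.17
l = -0.60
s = 0.85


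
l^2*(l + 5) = l^3 + 5*l^2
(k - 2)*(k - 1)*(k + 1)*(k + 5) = k^4 + 3*k^3 - 11*k^2 - 3*k + 10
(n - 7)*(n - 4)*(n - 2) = n^3 - 13*n^2 + 50*n - 56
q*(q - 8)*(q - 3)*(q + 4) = q^4 - 7*q^3 - 20*q^2 + 96*q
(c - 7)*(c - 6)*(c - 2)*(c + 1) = c^4 - 14*c^3 + 53*c^2 - 16*c - 84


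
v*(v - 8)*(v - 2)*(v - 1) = v^4 - 11*v^3 + 26*v^2 - 16*v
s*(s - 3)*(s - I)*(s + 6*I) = s^4 - 3*s^3 + 5*I*s^3 + 6*s^2 - 15*I*s^2 - 18*s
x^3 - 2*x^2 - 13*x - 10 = (x - 5)*(x + 1)*(x + 2)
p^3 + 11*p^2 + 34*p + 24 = (p + 1)*(p + 4)*(p + 6)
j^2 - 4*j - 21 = (j - 7)*(j + 3)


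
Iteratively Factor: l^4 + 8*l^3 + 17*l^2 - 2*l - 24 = (l + 3)*(l^3 + 5*l^2 + 2*l - 8) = (l + 3)*(l + 4)*(l^2 + l - 2) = (l - 1)*(l + 3)*(l + 4)*(l + 2)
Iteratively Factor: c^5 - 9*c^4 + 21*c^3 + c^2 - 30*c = (c - 5)*(c^4 - 4*c^3 + c^2 + 6*c) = (c - 5)*(c - 2)*(c^3 - 2*c^2 - 3*c) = (c - 5)*(c - 2)*(c + 1)*(c^2 - 3*c) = (c - 5)*(c - 3)*(c - 2)*(c + 1)*(c)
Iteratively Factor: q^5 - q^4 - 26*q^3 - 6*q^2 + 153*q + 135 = (q - 5)*(q^4 + 4*q^3 - 6*q^2 - 36*q - 27) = (q - 5)*(q - 3)*(q^3 + 7*q^2 + 15*q + 9) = (q - 5)*(q - 3)*(q + 3)*(q^2 + 4*q + 3) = (q - 5)*(q - 3)*(q + 1)*(q + 3)*(q + 3)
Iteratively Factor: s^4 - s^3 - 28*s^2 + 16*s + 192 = (s - 4)*(s^3 + 3*s^2 - 16*s - 48) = (s - 4)*(s + 4)*(s^2 - s - 12) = (s - 4)^2*(s + 4)*(s + 3)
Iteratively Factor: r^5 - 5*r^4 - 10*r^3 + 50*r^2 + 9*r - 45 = (r - 5)*(r^4 - 10*r^2 + 9) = (r - 5)*(r - 1)*(r^3 + r^2 - 9*r - 9) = (r - 5)*(r - 1)*(r + 3)*(r^2 - 2*r - 3) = (r - 5)*(r - 1)*(r + 1)*(r + 3)*(r - 3)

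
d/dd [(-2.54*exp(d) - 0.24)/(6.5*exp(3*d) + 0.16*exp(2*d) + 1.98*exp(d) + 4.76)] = (33.02*exp(3*d) + 5.0864*exp(2*d) + 0.0768000000000004*exp(d) - 11.6152)*exp(d)/(42.25*exp(6*d) + 2.08*exp(5*d) + 25.7656*exp(4*d) + 62.5136*exp(3*d) + 5.4436*exp(2*d) + 18.8496*exp(d) + 22.6576)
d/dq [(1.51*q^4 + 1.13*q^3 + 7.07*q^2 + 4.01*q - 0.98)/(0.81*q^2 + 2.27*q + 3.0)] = (2.4462*q^5 + 11.1984*q^4 + 23.2502*q^3 + 22.9708*q^2 + 44.0076*q + 14.2546)/(0.6561*q^4 + 3.6774*q^3 + 10.0129*q^2 + 13.62*q + 9.0)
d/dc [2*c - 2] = 2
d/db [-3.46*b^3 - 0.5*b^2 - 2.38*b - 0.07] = -10.38*b^2 - 1.0*b - 2.38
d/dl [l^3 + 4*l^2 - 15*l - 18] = 3*l^2 + 8*l - 15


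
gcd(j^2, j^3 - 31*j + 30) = 1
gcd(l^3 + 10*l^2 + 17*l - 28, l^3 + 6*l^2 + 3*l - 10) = l - 1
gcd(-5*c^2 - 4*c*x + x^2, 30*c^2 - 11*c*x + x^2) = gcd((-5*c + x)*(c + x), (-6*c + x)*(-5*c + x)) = -5*c + x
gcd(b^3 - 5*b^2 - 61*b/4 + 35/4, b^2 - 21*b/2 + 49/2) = b - 7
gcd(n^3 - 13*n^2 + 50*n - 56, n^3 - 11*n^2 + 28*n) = n^2 - 11*n + 28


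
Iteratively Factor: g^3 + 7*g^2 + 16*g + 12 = (g + 2)*(g^2 + 5*g + 6) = (g + 2)^2*(g + 3)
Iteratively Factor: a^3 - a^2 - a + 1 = (a + 1)*(a^2 - 2*a + 1) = (a - 1)*(a + 1)*(a - 1)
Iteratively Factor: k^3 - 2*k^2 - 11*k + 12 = (k - 4)*(k^2 + 2*k - 3) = (k - 4)*(k - 1)*(k + 3)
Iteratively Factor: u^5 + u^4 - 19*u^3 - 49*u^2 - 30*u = (u + 1)*(u^4 - 19*u^2 - 30*u) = (u - 5)*(u + 1)*(u^3 + 5*u^2 + 6*u) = u*(u - 5)*(u + 1)*(u^2 + 5*u + 6) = u*(u - 5)*(u + 1)*(u + 2)*(u + 3)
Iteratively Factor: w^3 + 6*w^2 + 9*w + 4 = (w + 1)*(w^2 + 5*w + 4) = (w + 1)^2*(w + 4)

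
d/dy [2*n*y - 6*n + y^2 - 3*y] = 2*n + 2*y - 3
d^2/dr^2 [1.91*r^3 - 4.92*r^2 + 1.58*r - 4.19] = 11.46*r - 9.84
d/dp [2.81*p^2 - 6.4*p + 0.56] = 5.62*p - 6.4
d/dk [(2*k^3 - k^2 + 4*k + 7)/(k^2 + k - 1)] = (2*k^4 + 4*k^3 - 11*k^2 - 12*k - 11)/(k^4 + 2*k^3 - k^2 - 2*k + 1)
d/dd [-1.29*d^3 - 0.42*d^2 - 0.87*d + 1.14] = -3.87*d^2 - 0.84*d - 0.87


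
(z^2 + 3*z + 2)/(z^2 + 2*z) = (z + 1)/z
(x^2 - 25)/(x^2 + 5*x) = (x - 5)/x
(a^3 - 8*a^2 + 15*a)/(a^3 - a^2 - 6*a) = (a - 5)/(a + 2)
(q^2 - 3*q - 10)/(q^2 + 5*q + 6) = (q - 5)/(q + 3)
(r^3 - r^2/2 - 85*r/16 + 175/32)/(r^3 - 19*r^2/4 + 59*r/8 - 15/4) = (8*r^2 + 6*r - 35)/(4*(2*r^2 - 7*r + 6))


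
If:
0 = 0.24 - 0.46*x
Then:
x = 0.52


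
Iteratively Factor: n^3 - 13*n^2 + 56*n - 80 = (n - 4)*(n^2 - 9*n + 20) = (n - 5)*(n - 4)*(n - 4)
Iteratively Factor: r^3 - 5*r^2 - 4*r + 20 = (r - 5)*(r^2 - 4) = (r - 5)*(r - 2)*(r + 2)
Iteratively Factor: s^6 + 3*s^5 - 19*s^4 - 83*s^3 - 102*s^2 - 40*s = (s + 1)*(s^5 + 2*s^4 - 21*s^3 - 62*s^2 - 40*s) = (s + 1)*(s + 2)*(s^4 - 21*s^2 - 20*s) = s*(s + 1)*(s + 2)*(s^3 - 21*s - 20) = s*(s - 5)*(s + 1)*(s + 2)*(s^2 + 5*s + 4) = s*(s - 5)*(s + 1)^2*(s + 2)*(s + 4)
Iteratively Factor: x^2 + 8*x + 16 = (x + 4)*(x + 4)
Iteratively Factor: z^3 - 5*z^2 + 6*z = (z - 2)*(z^2 - 3*z) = z*(z - 2)*(z - 3)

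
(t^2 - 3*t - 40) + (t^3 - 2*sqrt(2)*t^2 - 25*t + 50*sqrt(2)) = t^3 - 2*sqrt(2)*t^2 + t^2 - 28*t - 40 + 50*sqrt(2)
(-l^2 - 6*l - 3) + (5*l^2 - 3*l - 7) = 4*l^2 - 9*l - 10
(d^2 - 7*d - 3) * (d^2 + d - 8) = d^4 - 6*d^3 - 18*d^2 + 53*d + 24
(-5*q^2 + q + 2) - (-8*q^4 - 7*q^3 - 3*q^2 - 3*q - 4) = 8*q^4 + 7*q^3 - 2*q^2 + 4*q + 6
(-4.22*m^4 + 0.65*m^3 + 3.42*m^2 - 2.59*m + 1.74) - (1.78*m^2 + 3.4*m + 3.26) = -4.22*m^4 + 0.65*m^3 + 1.64*m^2 - 5.99*m - 1.52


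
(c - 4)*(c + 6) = c^2 + 2*c - 24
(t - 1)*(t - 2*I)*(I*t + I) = I*t^3 + 2*t^2 - I*t - 2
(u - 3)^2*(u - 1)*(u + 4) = u^4 - 3*u^3 - 13*u^2 + 51*u - 36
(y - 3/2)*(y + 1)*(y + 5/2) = y^3 + 2*y^2 - 11*y/4 - 15/4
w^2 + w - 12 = (w - 3)*(w + 4)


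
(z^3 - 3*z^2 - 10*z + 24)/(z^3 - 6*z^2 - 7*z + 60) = (z - 2)/(z - 5)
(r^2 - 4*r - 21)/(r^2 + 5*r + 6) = (r - 7)/(r + 2)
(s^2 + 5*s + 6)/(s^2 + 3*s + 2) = (s + 3)/(s + 1)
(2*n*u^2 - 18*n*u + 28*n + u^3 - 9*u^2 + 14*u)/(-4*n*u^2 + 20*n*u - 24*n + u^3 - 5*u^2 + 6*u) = (2*n*u - 14*n + u^2 - 7*u)/(-4*n*u + 12*n + u^2 - 3*u)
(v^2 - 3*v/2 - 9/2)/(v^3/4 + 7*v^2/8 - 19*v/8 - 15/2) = 4*(2*v + 3)/(2*v^2 + 13*v + 20)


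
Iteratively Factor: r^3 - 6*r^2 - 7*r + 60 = (r + 3)*(r^2 - 9*r + 20) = (r - 4)*(r + 3)*(r - 5)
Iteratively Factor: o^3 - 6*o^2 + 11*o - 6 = (o - 1)*(o^2 - 5*o + 6) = (o - 3)*(o - 1)*(o - 2)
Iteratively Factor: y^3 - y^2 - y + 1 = (y - 1)*(y^2 - 1) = (y - 1)^2*(y + 1)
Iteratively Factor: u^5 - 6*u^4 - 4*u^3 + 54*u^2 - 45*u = (u)*(u^4 - 6*u^3 - 4*u^2 + 54*u - 45) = u*(u + 3)*(u^3 - 9*u^2 + 23*u - 15) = u*(u - 5)*(u + 3)*(u^2 - 4*u + 3) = u*(u - 5)*(u - 1)*(u + 3)*(u - 3)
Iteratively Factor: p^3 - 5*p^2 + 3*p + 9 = (p + 1)*(p^2 - 6*p + 9) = (p - 3)*(p + 1)*(p - 3)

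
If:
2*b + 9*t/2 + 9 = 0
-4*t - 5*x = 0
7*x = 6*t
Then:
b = -9/2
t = 0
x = 0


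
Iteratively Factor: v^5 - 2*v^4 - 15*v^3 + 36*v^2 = (v - 3)*(v^4 + v^3 - 12*v^2) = (v - 3)^2*(v^3 + 4*v^2) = v*(v - 3)^2*(v^2 + 4*v) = v*(v - 3)^2*(v + 4)*(v)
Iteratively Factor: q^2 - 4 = (q + 2)*(q - 2)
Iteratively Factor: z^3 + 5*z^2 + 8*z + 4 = (z + 1)*(z^2 + 4*z + 4) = (z + 1)*(z + 2)*(z + 2)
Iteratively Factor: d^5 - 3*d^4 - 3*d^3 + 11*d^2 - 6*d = (d - 1)*(d^4 - 2*d^3 - 5*d^2 + 6*d) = (d - 1)*(d + 2)*(d^3 - 4*d^2 + 3*d) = (d - 1)^2*(d + 2)*(d^2 - 3*d) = (d - 3)*(d - 1)^2*(d + 2)*(d)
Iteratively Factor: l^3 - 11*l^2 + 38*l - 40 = (l - 4)*(l^2 - 7*l + 10) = (l - 5)*(l - 4)*(l - 2)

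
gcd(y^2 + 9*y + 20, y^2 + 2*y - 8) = y + 4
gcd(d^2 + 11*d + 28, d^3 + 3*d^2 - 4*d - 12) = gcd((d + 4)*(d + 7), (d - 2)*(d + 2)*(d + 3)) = 1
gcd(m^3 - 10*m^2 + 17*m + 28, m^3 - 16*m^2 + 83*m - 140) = m^2 - 11*m + 28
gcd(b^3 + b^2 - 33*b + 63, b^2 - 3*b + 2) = 1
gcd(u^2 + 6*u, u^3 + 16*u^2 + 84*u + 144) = u + 6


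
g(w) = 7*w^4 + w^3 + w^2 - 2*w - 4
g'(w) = 28*w^3 + 3*w^2 + 2*w - 2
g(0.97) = 2.11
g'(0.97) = 28.32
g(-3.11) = 636.66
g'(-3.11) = -821.45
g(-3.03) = 573.45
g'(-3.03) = -759.42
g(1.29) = 16.62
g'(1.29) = 65.68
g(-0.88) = 2.05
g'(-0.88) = -20.52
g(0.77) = -2.03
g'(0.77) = 14.10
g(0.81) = -1.42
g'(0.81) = 16.47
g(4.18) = 2215.14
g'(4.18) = 2103.75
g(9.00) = 46715.00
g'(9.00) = 20671.00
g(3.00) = 593.00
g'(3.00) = 787.00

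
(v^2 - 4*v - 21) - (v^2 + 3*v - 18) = -7*v - 3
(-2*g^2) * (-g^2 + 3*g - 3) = 2*g^4 - 6*g^3 + 6*g^2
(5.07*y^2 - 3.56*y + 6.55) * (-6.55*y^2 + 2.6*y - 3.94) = -33.2085*y^4 + 36.5*y^3 - 72.1343*y^2 + 31.0564*y - 25.807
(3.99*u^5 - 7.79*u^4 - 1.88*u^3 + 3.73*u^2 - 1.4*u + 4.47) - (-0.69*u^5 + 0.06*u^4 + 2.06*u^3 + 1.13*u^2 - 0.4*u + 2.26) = 4.68*u^5 - 7.85*u^4 - 3.94*u^3 + 2.6*u^2 - 1.0*u + 2.21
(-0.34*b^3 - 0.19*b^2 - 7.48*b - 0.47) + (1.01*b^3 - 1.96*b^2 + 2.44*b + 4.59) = 0.67*b^3 - 2.15*b^2 - 5.04*b + 4.12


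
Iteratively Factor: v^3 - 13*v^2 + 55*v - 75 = (v - 5)*(v^2 - 8*v + 15) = (v - 5)*(v - 3)*(v - 5)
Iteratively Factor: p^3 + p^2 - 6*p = (p + 3)*(p^2 - 2*p) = p*(p + 3)*(p - 2)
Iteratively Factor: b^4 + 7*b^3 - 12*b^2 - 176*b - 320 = (b - 5)*(b^3 + 12*b^2 + 48*b + 64) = (b - 5)*(b + 4)*(b^2 + 8*b + 16) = (b - 5)*(b + 4)^2*(b + 4)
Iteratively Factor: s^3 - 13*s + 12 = (s - 1)*(s^2 + s - 12) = (s - 3)*(s - 1)*(s + 4)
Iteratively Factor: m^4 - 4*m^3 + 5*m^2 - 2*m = (m - 1)*(m^3 - 3*m^2 + 2*m) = (m - 1)^2*(m^2 - 2*m) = m*(m - 1)^2*(m - 2)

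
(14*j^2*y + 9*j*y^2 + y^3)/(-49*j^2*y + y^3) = (2*j + y)/(-7*j + y)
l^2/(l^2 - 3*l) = l/(l - 3)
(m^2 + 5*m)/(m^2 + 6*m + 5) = m/(m + 1)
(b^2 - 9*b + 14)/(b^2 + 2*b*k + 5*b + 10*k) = (b^2 - 9*b + 14)/(b^2 + 2*b*k + 5*b + 10*k)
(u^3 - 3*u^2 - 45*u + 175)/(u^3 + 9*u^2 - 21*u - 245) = (u - 5)/(u + 7)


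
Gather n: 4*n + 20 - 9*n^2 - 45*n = -9*n^2 - 41*n + 20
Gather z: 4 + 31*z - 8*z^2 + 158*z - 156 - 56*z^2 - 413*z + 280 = -64*z^2 - 224*z + 128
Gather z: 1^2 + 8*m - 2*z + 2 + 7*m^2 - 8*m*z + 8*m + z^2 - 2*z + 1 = 7*m^2 + 16*m + z^2 + z*(-8*m - 4) + 4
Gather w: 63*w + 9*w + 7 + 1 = 72*w + 8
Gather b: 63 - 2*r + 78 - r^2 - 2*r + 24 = -r^2 - 4*r + 165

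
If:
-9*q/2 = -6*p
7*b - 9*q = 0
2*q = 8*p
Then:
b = 0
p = 0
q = 0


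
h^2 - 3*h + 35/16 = (h - 7/4)*(h - 5/4)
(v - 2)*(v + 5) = v^2 + 3*v - 10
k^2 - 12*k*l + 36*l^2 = (k - 6*l)^2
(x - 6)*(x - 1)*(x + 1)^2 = x^4 - 5*x^3 - 7*x^2 + 5*x + 6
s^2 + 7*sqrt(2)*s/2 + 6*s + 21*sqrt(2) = (s + 6)*(s + 7*sqrt(2)/2)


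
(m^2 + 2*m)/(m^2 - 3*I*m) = (m + 2)/(m - 3*I)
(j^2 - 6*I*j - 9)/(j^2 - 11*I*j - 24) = (j - 3*I)/(j - 8*I)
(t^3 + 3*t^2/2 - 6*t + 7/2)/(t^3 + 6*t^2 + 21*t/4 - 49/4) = 2*(t - 1)/(2*t + 7)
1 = 1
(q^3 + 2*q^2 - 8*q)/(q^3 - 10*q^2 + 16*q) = (q + 4)/(q - 8)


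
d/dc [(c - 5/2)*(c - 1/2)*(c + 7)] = 3*c^2 + 8*c - 79/4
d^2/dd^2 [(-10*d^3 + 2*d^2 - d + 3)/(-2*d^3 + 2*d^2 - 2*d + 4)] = (8*d^6 - 27*d^5 + 105*d^4 - 16*d^3 - 54*d^2 + 105*d - 3)/(d^9 - 3*d^8 + 6*d^7 - 13*d^6 + 18*d^5 - 21*d^4 + 25*d^3 - 18*d^2 + 12*d - 8)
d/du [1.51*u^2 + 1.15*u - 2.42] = 3.02*u + 1.15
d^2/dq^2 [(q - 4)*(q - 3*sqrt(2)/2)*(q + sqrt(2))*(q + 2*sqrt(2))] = 12*q^2 - 24*q + 9*sqrt(2)*q - 12*sqrt(2) - 10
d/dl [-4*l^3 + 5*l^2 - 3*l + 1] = -12*l^2 + 10*l - 3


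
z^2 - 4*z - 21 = (z - 7)*(z + 3)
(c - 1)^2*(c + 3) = c^3 + c^2 - 5*c + 3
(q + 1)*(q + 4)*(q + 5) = q^3 + 10*q^2 + 29*q + 20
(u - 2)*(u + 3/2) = u^2 - u/2 - 3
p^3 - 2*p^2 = p^2*(p - 2)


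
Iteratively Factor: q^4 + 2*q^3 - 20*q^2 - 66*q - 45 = (q + 1)*(q^3 + q^2 - 21*q - 45) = (q + 1)*(q + 3)*(q^2 - 2*q - 15) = (q - 5)*(q + 1)*(q + 3)*(q + 3)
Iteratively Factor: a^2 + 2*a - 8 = (a - 2)*(a + 4)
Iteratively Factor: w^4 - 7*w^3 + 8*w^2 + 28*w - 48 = (w - 4)*(w^3 - 3*w^2 - 4*w + 12) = (w - 4)*(w + 2)*(w^2 - 5*w + 6) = (w - 4)*(w - 3)*(w + 2)*(w - 2)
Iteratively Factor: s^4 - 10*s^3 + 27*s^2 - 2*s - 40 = (s + 1)*(s^3 - 11*s^2 + 38*s - 40) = (s - 2)*(s + 1)*(s^2 - 9*s + 20) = (s - 4)*(s - 2)*(s + 1)*(s - 5)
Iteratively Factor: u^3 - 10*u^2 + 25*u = (u - 5)*(u^2 - 5*u) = (u - 5)^2*(u)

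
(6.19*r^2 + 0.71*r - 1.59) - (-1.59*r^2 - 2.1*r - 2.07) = 7.78*r^2 + 2.81*r + 0.48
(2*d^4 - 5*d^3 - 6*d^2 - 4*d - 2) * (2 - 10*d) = -20*d^5 + 54*d^4 + 50*d^3 + 28*d^2 + 12*d - 4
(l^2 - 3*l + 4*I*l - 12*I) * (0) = 0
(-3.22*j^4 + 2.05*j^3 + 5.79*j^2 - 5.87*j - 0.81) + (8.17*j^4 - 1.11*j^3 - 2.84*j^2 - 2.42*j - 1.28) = 4.95*j^4 + 0.94*j^3 + 2.95*j^2 - 8.29*j - 2.09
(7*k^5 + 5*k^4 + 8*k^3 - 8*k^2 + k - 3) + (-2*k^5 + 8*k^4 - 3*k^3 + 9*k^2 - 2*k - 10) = 5*k^5 + 13*k^4 + 5*k^3 + k^2 - k - 13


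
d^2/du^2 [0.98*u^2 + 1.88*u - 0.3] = 1.96000000000000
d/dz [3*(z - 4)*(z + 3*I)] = 6*z - 12 + 9*I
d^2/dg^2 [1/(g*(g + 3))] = 2*(g^2 + g*(g + 3) + (g + 3)^2)/(g^3*(g + 3)^3)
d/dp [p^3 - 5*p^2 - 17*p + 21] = 3*p^2 - 10*p - 17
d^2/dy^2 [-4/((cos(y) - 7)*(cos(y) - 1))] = 8*(2*sin(y)^4 - 19*sin(y)^2 + 43*cos(y) - 3*cos(3*y) - 40)/((cos(y) - 7)^3*(cos(y) - 1)^3)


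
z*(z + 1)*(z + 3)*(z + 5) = z^4 + 9*z^3 + 23*z^2 + 15*z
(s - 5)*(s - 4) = s^2 - 9*s + 20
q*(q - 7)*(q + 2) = q^3 - 5*q^2 - 14*q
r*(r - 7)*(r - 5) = r^3 - 12*r^2 + 35*r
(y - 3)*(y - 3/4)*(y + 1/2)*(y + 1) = y^4 - 9*y^3/4 - 23*y^2/8 + 3*y/2 + 9/8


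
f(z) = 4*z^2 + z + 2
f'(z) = 8*z + 1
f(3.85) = 65.14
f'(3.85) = 31.80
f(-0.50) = 2.50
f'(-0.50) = -3.00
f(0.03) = 2.03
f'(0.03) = 1.24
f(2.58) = 31.21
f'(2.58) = 21.64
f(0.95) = 6.56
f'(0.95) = 8.60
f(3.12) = 44.06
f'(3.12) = 25.96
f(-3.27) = 41.50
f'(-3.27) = -25.16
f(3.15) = 44.84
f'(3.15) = 26.20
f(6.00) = 152.00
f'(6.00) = 49.00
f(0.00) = 2.00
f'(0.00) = 1.00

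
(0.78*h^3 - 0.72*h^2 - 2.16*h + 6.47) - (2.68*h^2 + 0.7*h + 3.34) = 0.78*h^3 - 3.4*h^2 - 2.86*h + 3.13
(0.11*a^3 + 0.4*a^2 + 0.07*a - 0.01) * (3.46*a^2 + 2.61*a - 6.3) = 0.3806*a^5 + 1.6711*a^4 + 0.5932*a^3 - 2.3719*a^2 - 0.4671*a + 0.063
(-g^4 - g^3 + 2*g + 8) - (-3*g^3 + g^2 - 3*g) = -g^4 + 2*g^3 - g^2 + 5*g + 8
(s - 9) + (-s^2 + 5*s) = -s^2 + 6*s - 9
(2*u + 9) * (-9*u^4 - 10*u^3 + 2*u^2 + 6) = -18*u^5 - 101*u^4 - 86*u^3 + 18*u^2 + 12*u + 54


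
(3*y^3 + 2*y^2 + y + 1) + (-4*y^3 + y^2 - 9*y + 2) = -y^3 + 3*y^2 - 8*y + 3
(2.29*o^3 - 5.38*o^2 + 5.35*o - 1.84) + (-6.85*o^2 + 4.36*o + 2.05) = 2.29*o^3 - 12.23*o^2 + 9.71*o + 0.21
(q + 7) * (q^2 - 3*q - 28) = q^3 + 4*q^2 - 49*q - 196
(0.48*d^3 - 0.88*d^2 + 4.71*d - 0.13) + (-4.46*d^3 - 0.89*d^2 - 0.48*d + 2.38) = -3.98*d^3 - 1.77*d^2 + 4.23*d + 2.25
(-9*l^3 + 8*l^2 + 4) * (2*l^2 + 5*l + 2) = -18*l^5 - 29*l^4 + 22*l^3 + 24*l^2 + 20*l + 8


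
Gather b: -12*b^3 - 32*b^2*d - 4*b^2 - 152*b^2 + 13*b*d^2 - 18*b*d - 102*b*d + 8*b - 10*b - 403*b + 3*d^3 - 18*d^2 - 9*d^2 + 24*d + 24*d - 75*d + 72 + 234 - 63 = -12*b^3 + b^2*(-32*d - 156) + b*(13*d^2 - 120*d - 405) + 3*d^3 - 27*d^2 - 27*d + 243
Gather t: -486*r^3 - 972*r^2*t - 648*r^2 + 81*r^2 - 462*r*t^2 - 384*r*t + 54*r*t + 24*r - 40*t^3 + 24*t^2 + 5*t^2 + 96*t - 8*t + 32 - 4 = -486*r^3 - 567*r^2 + 24*r - 40*t^3 + t^2*(29 - 462*r) + t*(-972*r^2 - 330*r + 88) + 28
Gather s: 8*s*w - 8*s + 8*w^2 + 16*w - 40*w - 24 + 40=s*(8*w - 8) + 8*w^2 - 24*w + 16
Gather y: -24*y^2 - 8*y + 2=-24*y^2 - 8*y + 2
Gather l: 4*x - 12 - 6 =4*x - 18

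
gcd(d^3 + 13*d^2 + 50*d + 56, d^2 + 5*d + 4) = d + 4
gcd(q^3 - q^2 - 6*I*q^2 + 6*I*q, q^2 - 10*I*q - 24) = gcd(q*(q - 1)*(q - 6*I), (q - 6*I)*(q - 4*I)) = q - 6*I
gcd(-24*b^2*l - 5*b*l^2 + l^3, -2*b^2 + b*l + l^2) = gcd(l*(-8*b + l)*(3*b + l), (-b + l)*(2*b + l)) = 1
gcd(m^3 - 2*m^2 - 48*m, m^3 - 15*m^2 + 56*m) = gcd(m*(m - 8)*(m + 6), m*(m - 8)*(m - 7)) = m^2 - 8*m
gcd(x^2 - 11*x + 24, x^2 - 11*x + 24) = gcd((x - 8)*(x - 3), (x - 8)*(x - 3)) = x^2 - 11*x + 24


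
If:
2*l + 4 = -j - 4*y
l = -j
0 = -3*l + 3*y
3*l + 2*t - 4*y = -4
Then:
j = 4/5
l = -4/5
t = -12/5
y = -4/5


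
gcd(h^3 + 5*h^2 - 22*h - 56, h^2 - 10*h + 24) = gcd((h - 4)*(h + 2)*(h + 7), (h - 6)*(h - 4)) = h - 4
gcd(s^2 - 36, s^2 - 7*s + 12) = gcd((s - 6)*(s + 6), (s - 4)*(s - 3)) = 1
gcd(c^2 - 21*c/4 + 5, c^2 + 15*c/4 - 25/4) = c - 5/4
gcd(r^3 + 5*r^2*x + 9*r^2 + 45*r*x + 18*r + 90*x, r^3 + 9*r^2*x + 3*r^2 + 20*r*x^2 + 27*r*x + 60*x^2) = r^2 + 5*r*x + 3*r + 15*x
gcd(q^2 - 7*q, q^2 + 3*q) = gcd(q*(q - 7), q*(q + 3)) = q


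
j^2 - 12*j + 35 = (j - 7)*(j - 5)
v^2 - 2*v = v*(v - 2)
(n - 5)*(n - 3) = n^2 - 8*n + 15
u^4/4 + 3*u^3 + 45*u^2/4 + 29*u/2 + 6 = (u/4 + 1)*(u + 1)^2*(u + 6)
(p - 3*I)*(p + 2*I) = p^2 - I*p + 6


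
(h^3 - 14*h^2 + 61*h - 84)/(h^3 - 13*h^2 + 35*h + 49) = (h^2 - 7*h + 12)/(h^2 - 6*h - 7)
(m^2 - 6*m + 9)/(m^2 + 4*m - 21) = (m - 3)/(m + 7)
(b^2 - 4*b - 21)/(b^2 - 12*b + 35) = (b + 3)/(b - 5)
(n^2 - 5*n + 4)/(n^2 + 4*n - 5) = (n - 4)/(n + 5)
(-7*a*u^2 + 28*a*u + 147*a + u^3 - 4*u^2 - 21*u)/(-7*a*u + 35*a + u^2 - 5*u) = (u^2 - 4*u - 21)/(u - 5)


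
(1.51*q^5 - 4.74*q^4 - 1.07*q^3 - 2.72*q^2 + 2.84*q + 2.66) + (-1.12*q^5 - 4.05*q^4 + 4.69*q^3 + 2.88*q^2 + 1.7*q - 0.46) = 0.39*q^5 - 8.79*q^4 + 3.62*q^3 + 0.16*q^2 + 4.54*q + 2.2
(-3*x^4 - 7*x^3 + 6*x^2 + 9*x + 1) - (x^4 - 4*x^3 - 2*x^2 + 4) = -4*x^4 - 3*x^3 + 8*x^2 + 9*x - 3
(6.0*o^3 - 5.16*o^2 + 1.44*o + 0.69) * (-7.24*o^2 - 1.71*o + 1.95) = -43.44*o^5 + 27.0984*o^4 + 10.098*o^3 - 17.52*o^2 + 1.6281*o + 1.3455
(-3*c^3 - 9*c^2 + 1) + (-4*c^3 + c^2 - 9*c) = -7*c^3 - 8*c^2 - 9*c + 1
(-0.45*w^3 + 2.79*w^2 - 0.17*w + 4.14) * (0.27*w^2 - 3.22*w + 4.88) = -0.1215*w^5 + 2.2023*w^4 - 11.2257*w^3 + 15.2804*w^2 - 14.1604*w + 20.2032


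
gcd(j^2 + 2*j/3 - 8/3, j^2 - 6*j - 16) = j + 2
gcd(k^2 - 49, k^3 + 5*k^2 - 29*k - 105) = k + 7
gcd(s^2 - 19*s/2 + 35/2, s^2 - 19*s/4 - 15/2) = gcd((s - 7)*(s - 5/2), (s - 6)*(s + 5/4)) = 1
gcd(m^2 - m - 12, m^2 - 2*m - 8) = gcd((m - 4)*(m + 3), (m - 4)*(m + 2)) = m - 4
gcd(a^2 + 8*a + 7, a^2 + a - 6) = 1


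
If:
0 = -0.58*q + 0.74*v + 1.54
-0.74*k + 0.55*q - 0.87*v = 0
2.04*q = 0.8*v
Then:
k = 2.66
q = -1.18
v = -3.00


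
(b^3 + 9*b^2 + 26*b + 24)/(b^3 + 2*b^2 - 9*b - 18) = (b + 4)/(b - 3)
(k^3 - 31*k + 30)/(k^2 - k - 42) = (k^2 - 6*k + 5)/(k - 7)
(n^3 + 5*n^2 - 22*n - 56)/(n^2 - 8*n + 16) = (n^2 + 9*n + 14)/(n - 4)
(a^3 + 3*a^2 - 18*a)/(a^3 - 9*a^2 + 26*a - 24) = a*(a + 6)/(a^2 - 6*a + 8)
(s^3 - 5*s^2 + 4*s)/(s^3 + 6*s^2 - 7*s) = (s - 4)/(s + 7)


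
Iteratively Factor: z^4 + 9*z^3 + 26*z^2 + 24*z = (z)*(z^3 + 9*z^2 + 26*z + 24) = z*(z + 3)*(z^2 + 6*z + 8) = z*(z + 2)*(z + 3)*(z + 4)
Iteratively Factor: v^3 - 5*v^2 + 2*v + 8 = (v - 2)*(v^2 - 3*v - 4) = (v - 4)*(v - 2)*(v + 1)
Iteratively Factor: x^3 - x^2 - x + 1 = (x - 1)*(x^2 - 1) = (x - 1)^2*(x + 1)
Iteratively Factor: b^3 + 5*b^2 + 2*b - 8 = (b - 1)*(b^2 + 6*b + 8) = (b - 1)*(b + 2)*(b + 4)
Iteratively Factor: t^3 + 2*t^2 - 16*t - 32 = (t + 4)*(t^2 - 2*t - 8) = (t + 2)*(t + 4)*(t - 4)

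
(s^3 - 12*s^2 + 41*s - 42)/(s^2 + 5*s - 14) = (s^2 - 10*s + 21)/(s + 7)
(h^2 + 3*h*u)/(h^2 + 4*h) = (h + 3*u)/(h + 4)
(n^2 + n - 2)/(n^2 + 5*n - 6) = (n + 2)/(n + 6)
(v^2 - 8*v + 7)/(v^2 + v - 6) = (v^2 - 8*v + 7)/(v^2 + v - 6)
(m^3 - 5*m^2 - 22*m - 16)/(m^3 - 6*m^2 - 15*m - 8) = (m + 2)/(m + 1)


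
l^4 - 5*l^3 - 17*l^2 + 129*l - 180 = (l - 4)*(l - 3)^2*(l + 5)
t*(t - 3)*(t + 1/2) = t^3 - 5*t^2/2 - 3*t/2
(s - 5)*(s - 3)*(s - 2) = s^3 - 10*s^2 + 31*s - 30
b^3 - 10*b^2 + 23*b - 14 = (b - 7)*(b - 2)*(b - 1)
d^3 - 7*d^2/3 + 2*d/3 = d*(d - 2)*(d - 1/3)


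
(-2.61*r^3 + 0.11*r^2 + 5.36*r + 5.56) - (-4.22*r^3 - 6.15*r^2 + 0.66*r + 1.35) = 1.61*r^3 + 6.26*r^2 + 4.7*r + 4.21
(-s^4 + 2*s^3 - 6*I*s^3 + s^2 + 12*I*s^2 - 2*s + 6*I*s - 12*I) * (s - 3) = -s^5 + 5*s^4 - 6*I*s^4 - 5*s^3 + 30*I*s^3 - 5*s^2 - 30*I*s^2 + 6*s - 30*I*s + 36*I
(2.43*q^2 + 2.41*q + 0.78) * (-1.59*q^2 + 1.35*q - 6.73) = -3.8637*q^4 - 0.5514*q^3 - 14.3406*q^2 - 15.1663*q - 5.2494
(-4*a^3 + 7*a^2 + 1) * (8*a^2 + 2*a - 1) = -32*a^5 + 48*a^4 + 18*a^3 + a^2 + 2*a - 1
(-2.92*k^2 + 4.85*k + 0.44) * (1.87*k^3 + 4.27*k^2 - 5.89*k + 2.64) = -5.4604*k^5 - 3.3989*k^4 + 38.7311*k^3 - 34.3965*k^2 + 10.2124*k + 1.1616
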